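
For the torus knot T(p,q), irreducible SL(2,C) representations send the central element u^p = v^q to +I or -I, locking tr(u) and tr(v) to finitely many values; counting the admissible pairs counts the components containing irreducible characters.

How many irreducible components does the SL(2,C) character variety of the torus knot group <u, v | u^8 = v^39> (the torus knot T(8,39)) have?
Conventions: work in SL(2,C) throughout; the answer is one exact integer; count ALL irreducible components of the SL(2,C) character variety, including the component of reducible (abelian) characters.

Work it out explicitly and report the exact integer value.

134

In the torus knot group T(8,39), u^8 = v^39 is central, so an irreducible representation sends it to +I or -I (Schur).
So on each irreducible component the traces are pinned: tr(u) = 2*cos(pi*alpha/8) with 1 <= alpha <= 7, tr(v) = 2*cos(pi*beta/39) with 1 <= beta <= 38.
Consistency of u^8 = (-1)^alpha I with v^39 = (-1)^beta I forces alpha = beta (mod 2).
Counting: 4 odd alphas x 19 odd betas + 3 even alphas x 19 even betas = 76 + 57 = 133.
Total: 133 irreducible-character components + 1 reducible (abelian) component = 134.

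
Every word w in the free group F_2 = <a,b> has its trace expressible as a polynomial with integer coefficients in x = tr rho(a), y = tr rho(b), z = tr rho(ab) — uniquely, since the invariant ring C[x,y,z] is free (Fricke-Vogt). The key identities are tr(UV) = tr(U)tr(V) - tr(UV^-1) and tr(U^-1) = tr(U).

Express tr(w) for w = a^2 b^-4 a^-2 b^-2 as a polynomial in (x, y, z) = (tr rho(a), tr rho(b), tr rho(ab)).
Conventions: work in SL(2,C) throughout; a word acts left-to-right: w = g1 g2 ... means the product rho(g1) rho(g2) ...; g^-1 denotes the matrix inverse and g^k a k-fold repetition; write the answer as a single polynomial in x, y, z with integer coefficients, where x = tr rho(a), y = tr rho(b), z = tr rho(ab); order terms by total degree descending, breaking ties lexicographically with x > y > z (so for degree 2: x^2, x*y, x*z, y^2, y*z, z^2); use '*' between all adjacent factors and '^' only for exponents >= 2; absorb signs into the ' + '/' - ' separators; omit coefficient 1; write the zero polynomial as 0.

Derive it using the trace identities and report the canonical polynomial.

x^3*y^5*z - x^4*y^4 - x^2*y^6 - x^2*y^4*z^2 - 2*x^3*y^3*z + 2*x^4*y^2 + 6*x^2*y^4 + 2*x^2*y^2*z^2 + y^6 - 8*x^2*y^2 - 6*y^4 + 9*y^2 - 2

tr(b^-1) = tr(b) = y
tr(b^-2) = tr(b^-1)*tr(b) - tr(1)   [inverse elimination on b] = y^2 - 2
tr(b^-3) = tr(b^-2)*tr(b) - tr(b^-1)   [inverse elimination on b] = y^3 - 3*y
tr(a^2) = tr(a)*tr(a) - tr(1)   [square of a] = x^2 - 2
tr(b a^2) = tr(a)*tr(b a) - tr(b)   [square of a] = x*z - y
tr(a b a^2) = tr(a)*tr(b a^2) - tr(b a)   [square of a] = x^2*z - x*y - z
tr(b a b a) = tr(a b)*tr(a b) - tr(1)   [split at a repeated a] = z^2 - 2
tr(b a b) = tr(b)*tr(a b) - tr(a)   [square of b] = y*z - x
tr(a b a^2 b) = tr(a)*tr(b a b a) - tr(b a b)   [square of a] = x*z^2 - y*z - x
tr(b a^2 b^-1 a) = tr(a b a^2)*tr(b) - tr(a b a^2 b)   [inverse elimination on b] = x^2*y*z - x*y^2 - x*z^2 + x
tr(b^-1 a^-1 b a^2) = tr(b a^2 b^-1)*tr(a) - tr(b a^2 b^-1 a)   [inverse elimination on a] = -x^2*y*z + x^3 + x*y^2 + x*z^2 - 3*x
tr(a^-1 b a^2 b^-2) = tr(b^-1 a^-1 b a^2)*tr(b) - tr(b^-1 a^-1 b a^2 b)   [inverse elimination on b] = -x^2*y^2*z + x^3*y + x*y^3 + x*y*z^2 - 3*x*y - z
tr(b a^2 b^-3 a^-1) = tr(a^-1 b a^2 b^-2)*tr(b) - tr(a^-1 b a^2 b^-1)   [inverse elimination on b] = -x^2*y^3*z + x^3*y^2 + x*y^4 + x*y^2*z^2 + x^2*y*z - x^3 - 4*x*y^2 - x*z^2 - y*z + 3*x
tr(b^-1 a^2) = tr(a^2)*tr(b) - tr(a^2 b)   [inverse elimination on b] = x^2*y - x*z - y
tr(a^2 b^-2) = tr(b^-1 a^2)*tr(b) - tr(b^-1 a^2 b)   [inverse elimination on b] = x^2*y^2 - x*y*z - x^2 - y^2 + 2
tr(a^2 b^-3 a^-2 b) = tr(b a^2 b^-3 a^-1)*tr(a) - tr(b a^2 b^-3)   [inverse elimination on a] = -x^3*y^3*z + x^4*y^2 + x^2*y^4 + x^2*y^2*z^2 + x^3*y*z - x^4 - 5*x^2*y^2 - x^2*z^2 + 4*x^2 + y^2 - 2
tr(a^-2 b^-1 a^2 b^-3) = tr(a^2 b^-3 a^-2)*tr(b) - tr(a^2 b^-3 a^-2 b)   [inverse elimination on b] = x^3*y^3*z - x^4*y^2 - x^2*y^4 - x^2*y^2*z^2 - x^3*y*z + x^4 + 5*x^2*y^2 + x^2*z^2 + y^4 - 4*x^2 - 4*y^2 + 2
tr(b a^2 b) = tr(a)*tr(b^2 a) - tr(b^2)   [square of a] = x*y*z - x^2 - y^2 + 2
tr(a^2 b a^-1 b) = tr(b a^2 b)*tr(a) - tr(b a^2 b a)   [inverse elimination on a] = x^2*y*z - x^3 - x*y^2 - x*z^2 + y*z + 3*x
tr(a^-1 b^-1 a^2 b) = tr(a^2 b a^-1)*tr(b) - tr(a^2 b a^-1 b)   [inverse elimination on b] = -x^2*y*z + x^3 + x*y^2 + x*z^2 - 3*x
tr(a^-2 b^-1 a^2 b) = tr(a^-1 b^-1 a^2 b)*tr(a) - tr(a^-1 b^-1 a^2 b a)   [inverse elimination on a] = -x^3*y*z + x^4 + x^2*y^2 + x^2*z^2 - 4*x^2 + 2
tr(b^-1 a^-2 b^-1 a^2) = tr(a^-2 b^-1 a^2)*tr(b) - tr(a^-2 b^-1 a^2 b)   [inverse elimination on b] = x^3*y*z - x^4 - x^2*y^2 - x^2*z^2 + 4*x^2 + y^2 - 2
tr(a^-2 b^-1 a^2 b^-2) = tr(b^-1 a^-2 b^-1 a^2)*tr(b) - tr(b^-1 a^-2 b^-1 a^2 b)   [inverse elimination on b] = x^3*y^2*z - x^4*y - x^2*y^3 - x^2*y*z^2 + 4*x^2*y + y^3 - 3*y
tr(b^-1 a^2 b^-4 a^-2) = tr(a^-2 b^-1 a^2 b^-3)*tr(b) - tr(a^-2 b^-1 a^2 b^-2)   [inverse elimination on b] = x^3*y^4*z - x^4*y^3 - x^2*y^5 - x^2*y^3*z^2 - 2*x^3*y^2*z + 2*x^4*y + 6*x^2*y^3 + 2*x^2*y*z^2 + y^5 - 8*x^2*y - 5*y^3 + 5*y
tr(b^-4) = tr(b^-3)*tr(b) - tr(b^-2)   [inverse elimination on b] = y^4 - 4*y^2 + 2
tr(a^2 b^-4 a^-2 b^-2) = tr(b^-1 a^2 b^-4 a^-2)*tr(b) - tr(b^-1 a^2 b^-4 a^-2 b)   [inverse elimination on b] = x^3*y^5*z - x^4*y^4 - x^2*y^6 - x^2*y^4*z^2 - 2*x^3*y^3*z + 2*x^4*y^2 + 6*x^2*y^4 + 2*x^2*y^2*z^2 + y^6 - 8*x^2*y^2 - 6*y^4 + 9*y^2 - 2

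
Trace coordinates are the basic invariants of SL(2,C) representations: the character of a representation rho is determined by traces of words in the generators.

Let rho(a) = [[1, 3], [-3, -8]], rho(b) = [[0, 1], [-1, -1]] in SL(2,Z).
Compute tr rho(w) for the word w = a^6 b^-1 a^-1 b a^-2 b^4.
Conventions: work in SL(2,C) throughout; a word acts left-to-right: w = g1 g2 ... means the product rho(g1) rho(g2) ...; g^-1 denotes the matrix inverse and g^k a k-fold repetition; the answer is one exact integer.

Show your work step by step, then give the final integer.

18918233

rho(a) = [[1, 3], [-3, -8]]
... * rho(a) = [[1, 3], [-3, -8]]  ->  [[-8, -21], [21, 55]]
... * rho(a) = [[1, 3], [-3, -8]]  ->  [[55, 144], [-144, -377]]
... * rho(a) = [[1, 3], [-3, -8]]  ->  [[-377, -987], [987, 2584]]
... * rho(a) = [[1, 3], [-3, -8]]  ->  [[2584, 6765], [-6765, -17711]]
... * rho(a) = [[1, 3], [-3, -8]]  ->  [[-17711, -46368], [46368, 121393]]
... * rho(b^-1) = [[-1, -1], [1, 0]]  ->  [[-28657, 17711], [75025, -46368]]
... * rho(a^-1) = [[-8, -3], [3, 1]]  ->  [[282389, 103682], [-739304, -271443]]
... * rho(b) = [[0, 1], [-1, -1]]  ->  [[-103682, 178707], [271443, -467861]]
... * rho(a^-1) = [[-8, -3], [3, 1]]  ->  [[1365577, 489753], [-3575127, -1282190]]
... * rho(a^-1) = [[-8, -3], [3, 1]]  ->  [[-9455357, -3606978], [24754446, 9443191]]
... * rho(b) = [[0, 1], [-1, -1]]  ->  [[3606978, -5848379], [-9443191, 15311255]]
... * rho(b) = [[0, 1], [-1, -1]]  ->  [[5848379, 9455357], [-15311255, -24754446]]
... * rho(b) = [[0, 1], [-1, -1]]  ->  [[-9455357, -3606978], [24754446, 9443191]]
... * rho(b) = [[0, 1], [-1, -1]]  ->  [[3606978, -5848379], [-9443191, 15311255]]
tr = 3606978 + 15311255 = 18918233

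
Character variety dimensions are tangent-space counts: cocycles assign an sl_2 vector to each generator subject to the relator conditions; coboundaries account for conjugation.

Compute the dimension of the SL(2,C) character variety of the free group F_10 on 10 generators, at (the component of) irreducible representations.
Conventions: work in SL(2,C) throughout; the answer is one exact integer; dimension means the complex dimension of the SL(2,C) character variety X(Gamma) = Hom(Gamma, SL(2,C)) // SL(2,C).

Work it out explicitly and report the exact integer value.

27

Gamma = F_10 has 10 generators and no relators.
So Z^1 = (sl_2)^10 in full: dim Z^1 = 30.
Irreducibility makes the coboundary map sl_2 -> Z^1 injective (trivial centralizer), so dim B^1 = 3.
dim H^1 = 30 - 3 = 27, which is dim X.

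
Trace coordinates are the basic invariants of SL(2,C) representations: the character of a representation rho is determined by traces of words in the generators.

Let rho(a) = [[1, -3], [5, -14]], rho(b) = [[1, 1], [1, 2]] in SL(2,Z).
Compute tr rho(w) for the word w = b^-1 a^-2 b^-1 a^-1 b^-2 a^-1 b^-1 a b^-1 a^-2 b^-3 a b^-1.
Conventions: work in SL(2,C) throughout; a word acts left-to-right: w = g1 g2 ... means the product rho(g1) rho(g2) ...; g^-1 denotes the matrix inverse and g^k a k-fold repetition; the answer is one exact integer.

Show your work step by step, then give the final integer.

204019492151

rho(b^-1) = [[2, -1], [-1, 1]]
... * rho(a^-1) = [[-14, 3], [-5, 1]]  ->  [[-23, 5], [9, -2]]
... * rho(a^-1) = [[-14, 3], [-5, 1]]  ->  [[297, -64], [-116, 25]]
... * rho(b^-1) = [[2, -1], [-1, 1]]  ->  [[658, -361], [-257, 141]]
... * rho(a^-1) = [[-14, 3], [-5, 1]]  ->  [[-7407, 1613], [2893, -630]]
... * rho(b^-1) = [[2, -1], [-1, 1]]  ->  [[-16427, 9020], [6416, -3523]]
... * rho(b^-1) = [[2, -1], [-1, 1]]  ->  [[-41874, 25447], [16355, -9939]]
... * rho(a^-1) = [[-14, 3], [-5, 1]]  ->  [[459001, -100175], [-179275, 39126]]
... * rho(b^-1) = [[2, -1], [-1, 1]]  ->  [[1018177, -559176], [-397676, 218401]]
... * rho(a) = [[1, -3], [5, -14]]  ->  [[-1777703, 4773933], [694329, -1864586]]
... * rho(b^-1) = [[2, -1], [-1, 1]]  ->  [[-8329339, 6551636], [3253244, -2558915]]
... * rho(a^-1) = [[-14, 3], [-5, 1]]  ->  [[83852566, -18436381], [-32750841, 7200817]]
... * rho(a^-1) = [[-14, 3], [-5, 1]]  ->  [[-1081754019, 233121317], [422507689, -91051706]]
... * rho(b^-1) = [[2, -1], [-1, 1]]  ->  [[-2396629355, 1314875336], [936067084, -513559395]]
... * rho(b^-1) = [[2, -1], [-1, 1]]  ->  [[-6108134046, 3711504691], [2385693563, -1449626479]]
... * rho(b^-1) = [[2, -1], [-1, 1]]  ->  [[-15927772783, 9819638737], [6221013605, -3835320042]]
... * rho(a) = [[1, -3], [5, -14]]  ->  [[33170420902, -89691623969], [-12955586605, 35031439773]]
... * rho(b^-1) = [[2, -1], [-1, 1]]  ->  [[156032465773, -122862044871], [-60942612983, 47987026378]]
tr = 156032465773 + 47987026378 = 204019492151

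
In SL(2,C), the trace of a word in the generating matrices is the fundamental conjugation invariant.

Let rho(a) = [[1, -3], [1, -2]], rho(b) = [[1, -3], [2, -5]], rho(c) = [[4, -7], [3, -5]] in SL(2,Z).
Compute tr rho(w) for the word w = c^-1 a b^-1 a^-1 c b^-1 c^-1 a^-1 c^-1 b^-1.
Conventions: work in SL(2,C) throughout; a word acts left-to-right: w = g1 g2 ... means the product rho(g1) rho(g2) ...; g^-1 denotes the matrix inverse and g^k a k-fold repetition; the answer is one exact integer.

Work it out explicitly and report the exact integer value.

-348

rho(c^-1) = [[-5, 7], [-3, 4]]
... * rho(a) = [[1, -3], [1, -2]]  ->  [[2, 1], [1, 1]]
... * rho(b^-1) = [[-5, 3], [-2, 1]]  ->  [[-12, 7], [-7, 4]]
... * rho(a^-1) = [[-2, 3], [-1, 1]]  ->  [[17, -29], [10, -17]]
... * rho(c) = [[4, -7], [3, -5]]  ->  [[-19, 26], [-11, 15]]
... * rho(b^-1) = [[-5, 3], [-2, 1]]  ->  [[43, -31], [25, -18]]
... * rho(c^-1) = [[-5, 7], [-3, 4]]  ->  [[-122, 177], [-71, 103]]
... * rho(a^-1) = [[-2, 3], [-1, 1]]  ->  [[67, -189], [39, -110]]
... * rho(c^-1) = [[-5, 7], [-3, 4]]  ->  [[232, -287], [135, -167]]
... * rho(b^-1) = [[-5, 3], [-2, 1]]  ->  [[-586, 409], [-341, 238]]
tr = -586 + 238 = -348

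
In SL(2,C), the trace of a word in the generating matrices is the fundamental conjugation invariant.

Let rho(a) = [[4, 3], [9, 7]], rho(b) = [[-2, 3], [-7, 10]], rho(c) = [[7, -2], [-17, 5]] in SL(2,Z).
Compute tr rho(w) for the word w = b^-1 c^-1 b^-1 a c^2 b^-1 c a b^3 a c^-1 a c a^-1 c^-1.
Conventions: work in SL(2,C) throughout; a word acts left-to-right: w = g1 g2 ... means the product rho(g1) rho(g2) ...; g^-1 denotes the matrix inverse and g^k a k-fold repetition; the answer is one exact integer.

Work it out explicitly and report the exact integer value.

10368640602912

rho(b^-1) = [[10, -3], [7, -2]]
... * rho(c^-1) = [[5, 2], [17, 7]]  ->  [[-1, -1], [1, 0]]
... * rho(b^-1) = [[10, -3], [7, -2]]  ->  [[-17, 5], [10, -3]]
... * rho(a) = [[4, 3], [9, 7]]  ->  [[-23, -16], [13, 9]]
... * rho(c) = [[7, -2], [-17, 5]]  ->  [[111, -34], [-62, 19]]
... * rho(c) = [[7, -2], [-17, 5]]  ->  [[1355, -392], [-757, 219]]
... * rho(b^-1) = [[10, -3], [7, -2]]  ->  [[10806, -3281], [-6037, 1833]]
... * rho(c) = [[7, -2], [-17, 5]]  ->  [[131419, -38017], [-73420, 21239]]
... * rho(a) = [[4, 3], [9, 7]]  ->  [[183523, 128138], [-102529, -71587]]
... * rho(b) = [[-2, 3], [-7, 10]]  ->  [[-1264012, 1831949], [706167, -1023457]]
... * rho(b) = [[-2, 3], [-7, 10]]  ->  [[-10295619, 14527454], [5751865, -8116069]]
... * rho(b) = [[-2, 3], [-7, 10]]  ->  [[-81100940, 114387683], [45308753, -63905095]]
... * rho(a) = [[4, 3], [9, 7]]  ->  [[705085387, 557410961], [-393910843, -311409406]]
... * rho(c^-1) = [[5, 2], [17, 7]]  ->  [[13001413272, 5312047501], [-7263514117, -2967687528]]
... * rho(a) = [[4, 3], [9, 7]]  ->  [[99814080597, 76188572323], [-55763244220, -42564355047]]
... * rho(c) = [[7, -2], [-17, 5]]  ->  [[-596507165312, 181314700421], [333251326259, -101295286795]]
... * rho(a^-1) = [[7, -3], [-9, 4]]  ->  [[-5807382460973, 2514780297620], [3244416864968, -1404935125957]]
... * rho(c^-1) = [[5, 2], [17, 7]]  ->  [[13714352754675, 5988697161394], [-7661812816429, -3345712151763]]
tr = 13714352754675 + -3345712151763 = 10368640602912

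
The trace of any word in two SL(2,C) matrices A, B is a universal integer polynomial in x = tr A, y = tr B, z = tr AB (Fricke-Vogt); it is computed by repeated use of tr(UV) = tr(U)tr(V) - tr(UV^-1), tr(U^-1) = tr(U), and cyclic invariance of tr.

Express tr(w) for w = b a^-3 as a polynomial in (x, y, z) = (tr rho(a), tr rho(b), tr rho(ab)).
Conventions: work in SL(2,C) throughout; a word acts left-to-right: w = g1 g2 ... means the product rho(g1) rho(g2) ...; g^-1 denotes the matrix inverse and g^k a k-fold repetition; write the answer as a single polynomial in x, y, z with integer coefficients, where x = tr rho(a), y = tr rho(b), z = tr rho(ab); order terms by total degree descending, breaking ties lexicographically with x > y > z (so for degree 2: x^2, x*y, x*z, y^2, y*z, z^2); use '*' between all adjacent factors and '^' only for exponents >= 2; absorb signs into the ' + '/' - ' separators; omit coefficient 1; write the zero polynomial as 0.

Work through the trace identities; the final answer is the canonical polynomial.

x^3*y - x^2*z - 2*x*y + z

use: trace(b a^-1) = trace(b)*trace(a) - trace(b a)  (eliminate a^-1) = x*y - z
apply: trace(a^-2 b) = trace(b a^-1)*trace(a) - trace(b)  (eliminate a^-1) = x^2*y - x*z - y
trace(b a^-3) = trace(a^-2 b)*trace(a) - trace(a^-2 b a)  (eliminate a^-1) = x^3*y - x^2*z - 2*x*y + z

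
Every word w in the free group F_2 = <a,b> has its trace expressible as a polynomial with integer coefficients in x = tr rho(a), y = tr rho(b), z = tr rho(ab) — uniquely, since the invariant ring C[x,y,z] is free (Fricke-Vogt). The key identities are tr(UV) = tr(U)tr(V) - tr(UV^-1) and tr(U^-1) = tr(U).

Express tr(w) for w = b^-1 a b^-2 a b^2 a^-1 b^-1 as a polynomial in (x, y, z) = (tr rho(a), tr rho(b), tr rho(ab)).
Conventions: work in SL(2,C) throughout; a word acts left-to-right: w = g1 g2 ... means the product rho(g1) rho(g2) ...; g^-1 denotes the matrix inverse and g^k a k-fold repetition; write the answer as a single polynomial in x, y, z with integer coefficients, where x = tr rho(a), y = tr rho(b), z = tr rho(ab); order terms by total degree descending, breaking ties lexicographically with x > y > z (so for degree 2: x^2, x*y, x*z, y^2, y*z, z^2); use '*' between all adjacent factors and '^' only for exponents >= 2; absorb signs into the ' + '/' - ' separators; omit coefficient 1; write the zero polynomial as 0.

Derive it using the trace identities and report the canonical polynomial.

use: tr(a^2) = tr(a) tr(a) - tr(1)  (reduce the a square) = x^2 - 2
tr(a^2 b) = tr(a) tr(b a) - tr(b)  (reduce the a square) = x*z - y
tr(a b^-1 a) = tr(a^2) tr(b) - tr(a^2 b)  (eliminate b^-1) = x^2*y - x*z - y
use: tr(a^3 b) = tr(a) tr(a b a) - tr(a b)  (reduce the a square) = x^2*z - x*y - z
use: tr(a^3) = tr(a) tr(a^2) - tr(a)  (reduce the a square) = x^3 - 3*x
tr(a b^2 a^2) = tr(b) tr(a^3 b) - tr(a^3)  (reduce the b square) = x^2*y*z - x^3 - x*y^2 - y*z + 3*x
apply: tr(b a b a) = tr(b a) tr(b a) - tr(1)  (split on b) = z^2 - 2
apply: tr(b a b) = tr(b) tr(a b) - tr(a)  (reduce the b square) = y*z - x
tr(a^2 b a b) = tr(a) tr(b a b a) - tr(b a b)  (reduce the a square) = x*z^2 - y*z - x
tr(a b^2 a^2 b) = tr(b) tr(a^2 b a b) - tr(a^2 b a)  (reduce the b square) = x*y*z^2 - x^2*z - y^2*z + z
use: tr(a b^-1 a b^2 a) = tr(a b^2 a^2) tr(b) - tr(a b^2 a^2 b)  (eliminate b^-1) = x^2*y^2*z - x^3*y - x*y^3 - x*y*z^2 + x^2*z + 3*x*y - z
tr(a b^2 a b a) = tr(b) tr(a b a^2 b) - tr(a b a^2)  (reduce the b square) = x*y*z^2 - x^2*z - y^2*z + z
tr(a b a b a b) = tr(a b) tr(a b a b) - tr(a^-1 b^-1)  (split on a) = z^3 - 3*z
use: tr(a b^2 a b a b) = tr(b) tr(a b a b a b) - tr(a b a b a)  (reduce the b square) = y*z^3 - x*z^2 - 2*y*z + x
tr(a b^-1 a b^2 a b) = tr(a b^2 a b a) tr(b) - tr(a b^2 a b a b)  (eliminate b^-1) = x*y^2*z^2 - x^2*y*z - y^3*z - y*z^3 + x*z^2 + 3*y*z - x
apply: tr(a b^-1 a b^2 a b^-1) = tr(a b^-1 a b^2 a) tr(b) - tr(a b^-1 a b^2 a b)  (eliminate b^-1) = x^2*y^3*z - x^3*y^2 - x*y^4 - 2*x*y^2*z^2 + 2*x^2*y*z + y^3*z + y*z^3 + 3*x*y^2 - x*z^2 - 4*y*z + x
use: tr(b^-2 a b^-1 a b^2 a) = tr(a b^-1 a b^2 a b^-1) tr(b) - tr(a b^-1 a b^2 a)  (eliminate b^-1) = x^2*y^4*z - x^3*y^3 - x*y^5 - 2*x*y^3*z^2 + x^2*y^2*z + y^4*z + y^2*z^3 + x^3*y + 4*x*y^3 - x^2*z - 4*y^2*z - 2*x*y + z
use: tr(b^-1 a b^2 a^-1 b^-2 a) = tr(b^-2 a b^-1 a b^2) tr(a) - tr(b^-2 a b^-1 a b^2 a)  (eliminate a^-1) = -x^2*y^4*z + x^3*y^3 + x*y^5 + 2*x*y^3*z^2 - x^2*y^2*z - y^4*z - y^2*z^3 - 4*x*y^3 + 4*y^2*z + x*y - z
tr(a^2 b^2 a b^-1) = tr(a^2 b^2 a) tr(b) - tr(a^2 b^2 a b)  (eliminate b^-1) = x^2*y^2*z - x^3*y - x*y^3 - x*y*z^2 + x^2*z + 3*x*y - z
tr(b^-2 a^2 b^2 a) = tr(a^2 b^2 a b^-1) tr(b) - tr(a^2 b^2 a)  (eliminate b^-1) = x^2*y^3*z - x^3*y^2 - x*y^4 - x*y^2*z^2 + x^3 + 4*x*y^2 - 3*x
use: tr(a b^2 a^-1 b^-2 a) = tr(b^-2 a^2 b^2) tr(a) - tr(b^-2 a^2 b^2 a)  (eliminate a^-1) = -x^2*y^3*z + x^3*y^2 + x*y^4 + x*y^2*z^2 - 4*x*y^2 + x
tr(b^-1 a b^-2 a b^2 a^-1 b^-1) = tr(b^-1 a b^2 a^-1 b^-2 a) tr(b) - tr(b^-1 a b^2 a^-1 b^-2 a b)  (eliminate b^-1) = -x^2*y^5*z + x^3*y^4 + x*y^6 + 2*x*y^4*z^2 - y^5*z - y^3*z^3 - x^3*y^2 - 5*x*y^4 - x*y^2*z^2 + 4*y^3*z + 5*x*y^2 - y*z - x

-x^2*y^5*z + x^3*y^4 + x*y^6 + 2*x*y^4*z^2 - y^5*z - y^3*z^3 - x^3*y^2 - 5*x*y^4 - x*y^2*z^2 + 4*y^3*z + 5*x*y^2 - y*z - x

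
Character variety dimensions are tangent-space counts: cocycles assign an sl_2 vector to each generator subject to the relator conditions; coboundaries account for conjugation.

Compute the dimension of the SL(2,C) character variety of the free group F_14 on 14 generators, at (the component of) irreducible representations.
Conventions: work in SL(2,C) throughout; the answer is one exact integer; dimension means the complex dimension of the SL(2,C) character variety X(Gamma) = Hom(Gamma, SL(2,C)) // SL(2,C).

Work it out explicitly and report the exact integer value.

39

Gamma = F_14 has 14 generators and no relators.
Z^1(Gamma, Ad rho) = (sl_2)^14: a cocycle is a free choice of one sl_2 vector per generator, so dim Z^1 = 3*14 = 42.
dim B^1 = 3: the coboundary map is injective because an irreducible image has centralizer 0 in sl_2.
dim H^1 = 42 - 3 = 39, which is dim X.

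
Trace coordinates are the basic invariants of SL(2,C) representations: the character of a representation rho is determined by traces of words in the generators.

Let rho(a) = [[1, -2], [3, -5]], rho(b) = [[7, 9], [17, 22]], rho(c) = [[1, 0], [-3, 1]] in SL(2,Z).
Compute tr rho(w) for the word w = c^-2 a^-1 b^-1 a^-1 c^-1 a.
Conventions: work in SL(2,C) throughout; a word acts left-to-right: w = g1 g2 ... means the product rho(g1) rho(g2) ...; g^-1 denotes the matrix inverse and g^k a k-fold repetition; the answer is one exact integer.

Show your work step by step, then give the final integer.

8593

rho(c^-1) = [[1, 0], [3, 1]]
... * rho(c^-1) = [[1, 0], [3, 1]]  ->  [[1, 0], [6, 1]]
... * rho(a^-1) = [[-5, 2], [-3, 1]]  ->  [[-5, 2], [-33, 13]]
... * rho(b^-1) = [[22, -9], [-17, 7]]  ->  [[-144, 59], [-947, 388]]
... * rho(a^-1) = [[-5, 2], [-3, 1]]  ->  [[543, -229], [3571, -1506]]
... * rho(c^-1) = [[1, 0], [3, 1]]  ->  [[-144, -229], [-947, -1506]]
... * rho(a) = [[1, -2], [3, -5]]  ->  [[-831, 1433], [-5465, 9424]]
tr = -831 + 9424 = 8593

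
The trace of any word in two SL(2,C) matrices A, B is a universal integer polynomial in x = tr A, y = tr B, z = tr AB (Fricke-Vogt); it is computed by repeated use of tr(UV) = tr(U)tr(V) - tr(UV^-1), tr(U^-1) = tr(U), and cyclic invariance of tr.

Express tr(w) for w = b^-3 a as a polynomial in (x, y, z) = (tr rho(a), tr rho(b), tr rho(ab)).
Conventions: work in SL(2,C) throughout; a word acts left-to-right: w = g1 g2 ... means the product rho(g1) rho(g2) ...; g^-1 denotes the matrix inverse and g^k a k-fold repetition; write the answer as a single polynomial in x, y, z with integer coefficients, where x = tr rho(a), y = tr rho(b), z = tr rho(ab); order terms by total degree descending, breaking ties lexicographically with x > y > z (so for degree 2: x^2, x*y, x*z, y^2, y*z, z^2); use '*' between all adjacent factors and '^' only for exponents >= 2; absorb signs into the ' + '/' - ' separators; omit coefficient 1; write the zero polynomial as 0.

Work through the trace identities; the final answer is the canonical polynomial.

tr(a b^-1) = tr(a) * tr(b) - tr(a b)   [inverse elimination on b] = x*y - z
tr(b^-2 a) = tr(a b^-1) * tr(b) - tr(a)   [inverse elimination on b] = x*y^2 - y*z - x
tr(b^-3 a) = tr(b^-2 a) * tr(b) - tr(b^-2 a b)   [inverse elimination on b] = x*y^3 - y^2*z - 2*x*y + z

x*y^3 - y^2*z - 2*x*y + z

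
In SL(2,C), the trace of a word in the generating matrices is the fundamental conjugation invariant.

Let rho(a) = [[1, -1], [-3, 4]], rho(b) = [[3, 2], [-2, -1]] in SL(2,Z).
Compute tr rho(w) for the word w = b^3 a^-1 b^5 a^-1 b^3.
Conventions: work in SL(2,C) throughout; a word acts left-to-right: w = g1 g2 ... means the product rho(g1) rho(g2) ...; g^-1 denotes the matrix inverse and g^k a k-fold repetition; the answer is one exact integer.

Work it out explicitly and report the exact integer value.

rho(b) = [[3, 2], [-2, -1]]
... * rho(b) = [[3, 2], [-2, -1]]  ->  [[5, 4], [-4, -3]]
... * rho(b) = [[3, 2], [-2, -1]]  ->  [[7, 6], [-6, -5]]
... * rho(a^-1) = [[4, 1], [3, 1]]  ->  [[46, 13], [-39, -11]]
... * rho(b) = [[3, 2], [-2, -1]]  ->  [[112, 79], [-95, -67]]
... * rho(b) = [[3, 2], [-2, -1]]  ->  [[178, 145], [-151, -123]]
... * rho(b) = [[3, 2], [-2, -1]]  ->  [[244, 211], [-207, -179]]
... * rho(b) = [[3, 2], [-2, -1]]  ->  [[310, 277], [-263, -235]]
... * rho(b) = [[3, 2], [-2, -1]]  ->  [[376, 343], [-319, -291]]
... * rho(a^-1) = [[4, 1], [3, 1]]  ->  [[2533, 719], [-2149, -610]]
... * rho(b) = [[3, 2], [-2, -1]]  ->  [[6161, 4347], [-5227, -3688]]
... * rho(b) = [[3, 2], [-2, -1]]  ->  [[9789, 7975], [-8305, -6766]]
... * rho(b) = [[3, 2], [-2, -1]]  ->  [[13417, 11603], [-11383, -9844]]
tr = 13417 + -9844 = 3573

3573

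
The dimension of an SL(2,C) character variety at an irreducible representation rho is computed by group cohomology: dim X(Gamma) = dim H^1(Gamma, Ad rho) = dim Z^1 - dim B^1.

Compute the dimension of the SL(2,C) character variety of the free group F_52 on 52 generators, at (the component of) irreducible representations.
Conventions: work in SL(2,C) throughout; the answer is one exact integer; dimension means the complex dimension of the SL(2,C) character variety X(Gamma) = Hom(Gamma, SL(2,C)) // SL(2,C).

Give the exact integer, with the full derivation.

153

The free group F_52: 52 generators, no relators.
A cocycle picks one sl_2 vector per generator freely, giving dim Z^1 = 3*52 = 156.
At an irreducible rho the centralizer of the image in sl_2 is 0, so the coboundary map sl_2 -> Z^1 is injective: dim B^1 = 3.
dim X = dim H^1 = dim Z^1 - dim B^1 = 156 - 3 = 153.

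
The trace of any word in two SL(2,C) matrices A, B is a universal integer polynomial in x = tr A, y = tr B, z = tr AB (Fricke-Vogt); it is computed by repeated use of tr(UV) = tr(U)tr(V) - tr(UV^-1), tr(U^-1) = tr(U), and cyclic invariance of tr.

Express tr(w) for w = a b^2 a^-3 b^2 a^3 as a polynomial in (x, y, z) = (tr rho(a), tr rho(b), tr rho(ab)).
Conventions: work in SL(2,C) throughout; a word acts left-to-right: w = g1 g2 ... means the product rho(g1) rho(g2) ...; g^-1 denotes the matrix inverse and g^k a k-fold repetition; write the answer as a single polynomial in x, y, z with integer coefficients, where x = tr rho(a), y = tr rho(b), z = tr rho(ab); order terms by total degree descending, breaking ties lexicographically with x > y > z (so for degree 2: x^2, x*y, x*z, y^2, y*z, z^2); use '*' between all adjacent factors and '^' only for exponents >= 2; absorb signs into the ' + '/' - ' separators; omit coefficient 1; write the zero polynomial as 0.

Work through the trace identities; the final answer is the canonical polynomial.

x^6*y^3*z - x^7*y^2 - x^5*y^4 - x^5*y^2*z^2 - 3*x^4*y^3*z + 7*x^5*y^2 + 3*x^3*y^4 + 3*x^3*y^2*z^2 + 2*x^2*y^3*z - 14*x^3*y^2 - 2*x*y^4 - 2*x*y^2*z^2 + y^3*z + 7*x*y^2 - 2*y*z + x

trace(b^2 a) = trace(b)*trace(a b) - trace(a)   [square of b] = y*z - x
trace(b^2) = trace(b)*trace(b) - trace(1)   [square of b] = y^2 - 2
trace(a^2 b^2) = trace(a)*trace(b^2 a) - trace(b^2)   [square of a] = x*y*z - x^2 - y^2 + 2
trace(a^2 b) = trace(a)*trace(b a) - trace(b)   [square of a] = x*z - y
trace(a b^3 a) = trace(b)*trace(a^2 b^2) - trace(a^2 b)   [square of b] = x*y^2*z - x^2*y - y^3 - x*z + 3*y
trace(a b^3) = trace(b)*trace(b a b) - trace(b a)   [square of b] = y^2*z - x*y - z
trace(a b^3 a^2) = trace(a)*trace(a b^3 a) - trace(a b^3)   [square of a] = x^2*y^2*z - x^3*y - x*y^3 - x^2*z - y^2*z + 4*x*y + z
trace(a^4 b^3) = trace(a)*trace(a b^3 a^2) - trace(a b^3 a)   [square of a] = x^3*y^2*z - x^4*y - x^2*y^3 - x^3*z - 2*x*y^2*z + 5*x^2*y + y^3 + 2*x*z - 3*y
trace(a b^2 a^2) = trace(a)*trace(b^2 a^2) - trace(b^2 a)   [square of a] = x^2*y*z - x^3 - x*y^2 - y*z + 3*x
trace(a^4 b^2) = trace(a)*trace(a b^2 a^2) - trace(a b^2 a)   [square of a] = x^3*y*z - x^4 - x^2*y^2 - 2*x*y*z + 4*x^2 + y^2 - 2
trace(b^2 a^4 b^2) = trace(b)*trace(a^4 b^3) - trace(a^4 b^2)   [square of b] = x^3*y^3*z - x^4*y^2 - x^2*y^4 - 2*x^3*y*z - 2*x*y^3*z + x^4 + 6*x^2*y^2 + y^4 + 4*x*y*z - 4*x^2 - 4*y^2 + 2
trace(a b a b) = trace(a b)*trace(a b) - trace(1)   [split at a repeated a] = z^2 - 2
trace(b a b^2 a) = trace(b)*trace(a b a b) - trace(a b a)   [square of b] = y*z^2 - x*z - y
trace(a b a b^2 a) = trace(a)*trace(b a b^2 a) - trace(b a b^2)   [square of a] = x*y*z^2 - x^2*z - y^2*z + z
trace(a b a b^2 a^2) = trace(a)*trace(a b a b^2 a) - trace(a b a b^2)   [square of a] = x^2*y*z^2 - x^3*z - x*y^2*z - y*z^2 + 2*x*z + y
trace(a b^2 a^4 b) = trace(a)*trace(a b a b^2 a^2) - trace(a b a b^2 a)   [square of a] = x^3*y*z^2 - x^4*z - x^2*y^2*z - 2*x*y*z^2 + 3*x^2*z + y^2*z + x*y - z
trace(a b^2 a^4) = trace(a)*trace(b^2 a^4) - trace(b^2 a^3)   [square of a] = x^4*y*z - x^5 - x^3*y^2 - 3*x^2*y*z + 5*x^3 + 2*x*y^2 + y*z - 5*x
trace(b^2 a^4 b^2 a) = trace(b)*trace(a b^2 a^4 b) - trace(a b^2 a^4)   [square of b] = x^3*y^2*z^2 - 2*x^4*y*z - x^2*y^3*z + x^5 + x^3*y^2 - 2*x*y^2*z^2 + 6*x^2*y*z + y^3*z - 5*x^3 - x*y^2 - 2*y*z + 5*x
trace(b^2 a^4 b^2 a^-1) = trace(b^2 a^4 b^2)*trace(a) - trace(b^2 a^4 b^2 a)   [inverse elimination on a] = x^4*y^3*z - x^5*y^2 - x^3*y^4 - x^3*y^2*z^2 - x^2*y^3*z + 5*x^3*y^2 + x*y^4 + 2*x*y^2*z^2 - 2*x^2*y*z - y^3*z + x^3 - 3*x*y^2 + 2*y*z - 3*x
trace(a^-2 b^2 a^4 b^2) = trace(b^2 a^4 b^2 a^-1)*trace(a) - trace(b^2 a^4 b^2)   [inverse elimination on a] = x^5*y^3*z - x^6*y^2 - x^4*y^4 - x^4*y^2*z^2 - 2*x^3*y^3*z + 6*x^4*y^2 + 2*x^2*y^4 + 2*x^2*y^2*z^2 + x*y^3*z - 9*x^2*y^2 - y^4 - 2*x*y*z + x^2 + 4*y^2 - 2
trace(a b^2 a^-3 b^2 a^3) = trace(a^-2 b^2 a^4 b^2)*trace(a) - trace(a^-2 b^2 a^4 b^2 a)   [inverse elimination on a] = x^6*y^3*z - x^7*y^2 - x^5*y^4 - x^5*y^2*z^2 - 3*x^4*y^3*z + 7*x^5*y^2 + 3*x^3*y^4 + 3*x^3*y^2*z^2 + 2*x^2*y^3*z - 14*x^3*y^2 - 2*x*y^4 - 2*x*y^2*z^2 + y^3*z + 7*x*y^2 - 2*y*z + x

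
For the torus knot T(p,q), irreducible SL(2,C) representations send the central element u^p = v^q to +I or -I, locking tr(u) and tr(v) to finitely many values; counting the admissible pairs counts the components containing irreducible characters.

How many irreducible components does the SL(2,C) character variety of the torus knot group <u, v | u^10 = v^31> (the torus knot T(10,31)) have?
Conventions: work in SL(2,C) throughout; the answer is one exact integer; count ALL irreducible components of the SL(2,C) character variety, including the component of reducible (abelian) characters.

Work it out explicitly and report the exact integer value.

136

In the torus knot group T(10,31), u^10 = v^31 is central, so an irreducible representation sends it to +I or -I (Schur).
So on each irreducible component the traces are pinned: tr(u) = 2*cos(pi*alpha/10) with 1 <= alpha <= 9, tr(v) = 2*cos(pi*beta/31) with 1 <= beta <= 30.
Consistency of u^10 = (-1)^alpha I with v^31 = (-1)^beta I forces alpha = beta (mod 2).
Counting: 5 odd alphas x 15 odd betas + 4 even alphas x 15 even betas = 75 + 60 = 135.
Total: 135 irreducible-character components + 1 reducible (abelian) component = 136.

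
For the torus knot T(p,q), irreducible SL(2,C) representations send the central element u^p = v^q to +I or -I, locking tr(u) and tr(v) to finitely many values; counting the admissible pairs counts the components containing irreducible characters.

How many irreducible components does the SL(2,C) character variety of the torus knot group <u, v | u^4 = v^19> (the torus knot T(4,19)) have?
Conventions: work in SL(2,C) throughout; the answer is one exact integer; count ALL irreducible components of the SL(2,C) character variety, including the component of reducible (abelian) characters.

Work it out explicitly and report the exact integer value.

For T(4,19): irreducibility forces the central element u^4 = v^19 to one of +I, -I.
This locks tr(u) to 2*cos(pi*alpha/4), alpha in 1..3, and tr(v) to 2*cos(pi*beta/19), beta in 1..18, on each component of irreducible characters.
Consistency of u^4 = (-1)^alpha I with v^19 = (-1)^beta I forces alpha = beta (mod 2).
count pairs: odd alpha (2 choices) x odd beta (9), plus even alpha (1) x even beta (9): 2*9 + 1*9 = 27.
components with irreducible characters: 27; plus the single component of reducible (abelian) characters: total 28.

28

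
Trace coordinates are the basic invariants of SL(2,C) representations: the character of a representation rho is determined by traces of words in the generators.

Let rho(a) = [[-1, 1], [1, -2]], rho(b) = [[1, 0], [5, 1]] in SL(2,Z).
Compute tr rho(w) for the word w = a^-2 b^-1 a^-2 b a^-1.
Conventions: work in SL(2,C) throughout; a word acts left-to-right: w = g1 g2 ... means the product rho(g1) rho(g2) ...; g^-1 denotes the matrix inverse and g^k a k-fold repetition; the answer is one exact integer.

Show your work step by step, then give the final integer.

477

rho(a^-1) = [[-2, -1], [-1, -1]]
... * rho(a^-1) = [[-2, -1], [-1, -1]]  ->  [[5, 3], [3, 2]]
... * rho(b^-1) = [[1, 0], [-5, 1]]  ->  [[-10, 3], [-7, 2]]
... * rho(a^-1) = [[-2, -1], [-1, -1]]  ->  [[17, 7], [12, 5]]
... * rho(a^-1) = [[-2, -1], [-1, -1]]  ->  [[-41, -24], [-29, -17]]
... * rho(b) = [[1, 0], [5, 1]]  ->  [[-161, -24], [-114, -17]]
... * rho(a^-1) = [[-2, -1], [-1, -1]]  ->  [[346, 185], [245, 131]]
tr = 346 + 131 = 477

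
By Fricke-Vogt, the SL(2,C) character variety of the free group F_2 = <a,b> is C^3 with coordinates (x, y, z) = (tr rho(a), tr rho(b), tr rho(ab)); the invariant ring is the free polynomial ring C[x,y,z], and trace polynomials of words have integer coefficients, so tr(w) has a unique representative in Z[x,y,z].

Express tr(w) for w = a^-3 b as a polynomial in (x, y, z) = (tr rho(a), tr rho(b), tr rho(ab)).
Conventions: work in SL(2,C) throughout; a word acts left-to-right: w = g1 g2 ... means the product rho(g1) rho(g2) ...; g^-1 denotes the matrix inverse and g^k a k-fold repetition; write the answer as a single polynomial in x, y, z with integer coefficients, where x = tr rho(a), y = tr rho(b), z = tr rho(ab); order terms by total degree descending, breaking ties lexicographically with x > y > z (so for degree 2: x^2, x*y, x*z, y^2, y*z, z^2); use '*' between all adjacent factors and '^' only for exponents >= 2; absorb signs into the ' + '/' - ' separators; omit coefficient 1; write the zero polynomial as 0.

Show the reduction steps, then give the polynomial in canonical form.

x^3*y - x^2*z - 2*x*y + z

trace(a^-1 b) = trace(b)*trace(a) - trace(b a)   [inverse elimination on a] = x*y - z
and trace(a^-1 b a^-1) = trace(a^-1 b)*trace(a) - trace(a^-1 b a)   [inverse elimination on a] = x^2*y - x*z - y
trace(a^-3 b) = trace(a^-1 b a^-1)*trace(a) - trace(a^-1 b)   [inverse elimination on a] = x^3*y - x^2*z - 2*x*y + z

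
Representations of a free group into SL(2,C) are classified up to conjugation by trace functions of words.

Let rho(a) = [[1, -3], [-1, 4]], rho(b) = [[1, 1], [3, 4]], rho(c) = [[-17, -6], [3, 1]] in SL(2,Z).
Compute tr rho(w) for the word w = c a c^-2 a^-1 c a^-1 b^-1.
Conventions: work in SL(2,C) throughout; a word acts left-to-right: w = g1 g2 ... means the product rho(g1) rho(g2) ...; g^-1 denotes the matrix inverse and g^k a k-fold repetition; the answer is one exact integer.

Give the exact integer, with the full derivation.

-1543865

rho(c) = [[-17, -6], [3, 1]]
... * rho(a) = [[1, -3], [-1, 4]]  ->  [[-11, 27], [2, -5]]
... * rho(c^-1) = [[1, 6], [-3, -17]]  ->  [[-92, -525], [17, 97]]
... * rho(c^-1) = [[1, 6], [-3, -17]]  ->  [[1483, 8373], [-274, -1547]]
... * rho(a^-1) = [[4, 3], [1, 1]]  ->  [[14305, 12822], [-2643, -2369]]
... * rho(c) = [[-17, -6], [3, 1]]  ->  [[-204719, -73008], [37824, 13489]]
... * rho(a^-1) = [[4, 3], [1, 1]]  ->  [[-891884, -687165], [164785, 126961]]
... * rho(b^-1) = [[4, -1], [-3, 1]]  ->  [[-1506041, 204719], [278257, -37824]]
tr = -1506041 + -37824 = -1543865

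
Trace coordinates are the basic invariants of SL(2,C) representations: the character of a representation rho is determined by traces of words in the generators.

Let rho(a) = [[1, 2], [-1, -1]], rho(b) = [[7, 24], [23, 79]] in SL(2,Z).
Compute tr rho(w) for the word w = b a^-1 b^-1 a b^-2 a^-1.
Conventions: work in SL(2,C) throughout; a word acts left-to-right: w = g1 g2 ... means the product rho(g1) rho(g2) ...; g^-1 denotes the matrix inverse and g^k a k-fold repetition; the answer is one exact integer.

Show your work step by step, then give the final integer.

rho(b) = [[7, 24], [23, 79]]
... * rho(a^-1) = [[-1, -2], [1, 1]]  ->  [[17, 10], [56, 33]]
... * rho(b^-1) = [[79, -24], [-23, 7]]  ->  [[1113, -338], [3665, -1113]]
... * rho(a) = [[1, 2], [-1, -1]]  ->  [[1451, 2564], [4778, 8443]]
... * rho(b^-1) = [[79, -24], [-23, 7]]  ->  [[55657, -16876], [183273, -55571]]
... * rho(b^-1) = [[79, -24], [-23, 7]]  ->  [[4785051, -1453900], [15756700, -4787549]]
... * rho(a^-1) = [[-1, -2], [1, 1]]  ->  [[-6238951, -11024002], [-20544249, -36300949]]
tr = -6238951 + -36300949 = -42539900

-42539900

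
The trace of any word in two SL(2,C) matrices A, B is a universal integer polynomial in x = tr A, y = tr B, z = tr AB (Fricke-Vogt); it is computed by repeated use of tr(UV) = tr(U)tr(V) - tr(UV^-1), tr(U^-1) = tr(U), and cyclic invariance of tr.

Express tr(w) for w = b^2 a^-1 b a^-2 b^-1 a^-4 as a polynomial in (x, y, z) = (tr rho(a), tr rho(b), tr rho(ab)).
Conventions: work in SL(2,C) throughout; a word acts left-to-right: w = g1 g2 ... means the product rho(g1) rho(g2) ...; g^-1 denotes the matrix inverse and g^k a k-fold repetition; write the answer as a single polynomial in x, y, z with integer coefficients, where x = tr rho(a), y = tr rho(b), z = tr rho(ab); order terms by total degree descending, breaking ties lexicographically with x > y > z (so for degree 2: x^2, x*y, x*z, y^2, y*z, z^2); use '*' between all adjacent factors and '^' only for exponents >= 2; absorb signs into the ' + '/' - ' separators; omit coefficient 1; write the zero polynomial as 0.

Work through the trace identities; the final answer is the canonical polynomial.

x^6*y^3*z - x^5*y^4 - 2*x^5*y^2*z^2 - x^6*y*z - x^4*y^3*z + x^4*y*z^3 + x^5*y^2 + x^5*z^2 + 2*x^3*y^4 + 4*x^3*y^2*z^2 + 2*x^4*y*z - 2*x^2*y^3*z - 2*x^2*y*z^3 - x^3*y^2 - 3*x^3*z^2 + x^2*y*z - x^3 - 3*x*y^2 + x*z^2 + y*z + 3*x

trace(b^2) = trace(b)*trace(b) - trace(1) = y^2 - 2
trace(b^3) = trace(b)*trace(b^2) - trace(b) = y^3 - 3*y
trace(b a b) = trace(b)*trace(a b) - trace(a) = y*z - x
next, trace(b^3 a) = trace(b)*trace(b a b) - trace(b a) = y^2*z - x*y - z
trace(b^3 a^-1) = trace(b^3)*trace(a) - trace(b^3 a) = x*y^3 - y^2*z - 2*x*y + z
and trace(a^-1 b^3 a^-1) = trace(b^3 a^-1)*trace(a) - trace(b^3) = x^2*y^3 - x*y^2*z - 2*x^2*y - y^3 + x*z + 3*y
trace(b^4) = trace(b)*trace(b^3) - trace(b^2) = y^4 - 4*y^2 + 2
trace(b^4 a) = trace(b)*trace(b a b^2) - trace(b a b) = y^3*z - x*y^2 - 2*y*z + x
and trace(b a^-1 b^3) = trace(b^4)*trace(a) - trace(b^4 a) = x*y^4 - y^3*z - 3*x*y^2 + 2*y*z + x
trace(a b a b) = trace(a b)*trace(a b) - trace(1) = z^2 - 2
trace(a b a) = trace(a)*trace(b a) - trace(b) = x*z - y
next, trace(b a b a b) = trace(b)*trace(a b a b) - trace(a b a) = y*z^2 - x*z - y
trace(b^3 a b a) = trace(b)*trace(b a b a b) - trace(b a b a) = y^2*z^2 - x*y*z - y^2 - z^2 + 2
and trace(b a^-1 b^3 a) = trace(b^3 a b)*trace(a) - trace(b^3 a b a) = x*y^3*z - x^2*y^2 - y^2*z^2 - x*y*z + x^2 + y^2 + z^2 - 2
trace(a^-1 b^3 a^-1 b) = trace(b a^-1 b^3)*trace(a) - trace(b a^-1 b^3 a) = x^2*y^4 - 2*x*y^3*z - 2*x^2*y^2 + y^2*z^2 + 3*x*y*z - y^2 - z^2 + 2
next, trace(b^3 a^-1 b^-1 a^-1) = trace(a^-1 b^3 a^-1)*trace(b) - trace(a^-1 b^3 a^-1 b) = x*y^3*z - y^4 - y^2*z^2 - 2*x*y*z + 4*y^2 + z^2 - 2
next, trace(b^2 a^-1) = trace(b^2)*trace(a) - trace(b^2 a) = x*y^2 - y*z - x
next, trace(a^-1 b^-1 a^-2 b^3) = trace(b^3 a^-1 b^-1 a^-1)*trace(a) - trace(b^3 a^-1 b^-1) = x^2*y^3*z - x*y^4 - x*y^2*z^2 - 2*x^2*y*z + 3*x*y^2 + x*z^2 + y*z - x
trace(a^-2 b^2) = trace(a^-1 b^2)*trace(a) - trace(a^-1 b^2 a) = x^2*y^2 - x*y*z - x^2 - y^2 + 2
next, trace(b a^-2 b^-1 a^-2 b^2) = trace(a^-1 b^-1 a^-2 b^3)*trace(a) - trace(a^-1 b^-1 a^-2 b^3 a) = x^3*y^3*z - x^2*y^4 - x^2*y^2*z^2 - 2*x^3*y*z + 2*x^2*y^2 + x^2*z^2 + 2*x*y*z + y^2 - 2
and trace(a^-1 b^2 a b) = trace(b^2 a b)*trace(a) - trace(b^2 a b a) = x*y^2*z - x^2*y - y*z^2 + y
trace(b^2 a b a^-2) = trace(a^-1 b^2 a b)*trace(a) - trace(a^-1 b^2 a b a) = x^2*y^2*z - x^3*y - x*y*z^2 - y^2*z + 2*x*y + z
and trace(a^-1 b^2 a b a^-2) = trace(b^2 a b a^-2)*trace(a) - trace(b^2 a b a^-1) = x^3*y^2*z - x^4*y - x^2*y*z^2 - 2*x*y^2*z + 3*x^2*y + y*z^2 + x*z - y
and trace(a^-2 b^2 a b a^-2) = trace(a^-1 b^2 a b a^-2)*trace(a) - trace(a^-1 b^2 a b a^-1) = x^4*y^2*z - x^5*y - x^3*y*z^2 - 3*x^2*y^2*z + 4*x^3*y + 2*x*y*z^2 + x^2*z + y^2*z - 3*x*y - z
and trace(a^2) = trace(a)*trace(a) - trace(1) = x^2 - 2
trace(a b^2 a) = trace(b)*trace(a^2 b) - trace(a^2) = x*y*z - x^2 - y^2 + 2
trace(b a b^2 a b) = trace(b)*trace(a b^2 a b) - trace(a b^2 a) = y^2*z^2 - 2*x*y*z + x^2 - 2
trace(a b a b a b) = trace(b a)*trace(b a b a) - trace(b^-1 a^-1) = z^3 - 3*z
next, trace(a b a b a) = trace(a)*trace(b a b a) - trace(b a b) = x*z^2 - y*z - x
trace(b a b^2 a b a) = trace(b)*trace(a b a b a b) - trace(a b a b a) = y*z^3 - x*z^2 - 2*y*z + x
next, trace(b^2 a b a^-1 b a) = trace(b a b^2 a b)*trace(a) - trace(b a b^2 a b a) = x*y^2*z^2 - 2*x^2*y*z - y*z^3 + x^3 + x*z^2 + 2*y*z - 3*x
next, trace(a^-1 b a^-1 b^2 a b) = trace(b^2 a b a^-1 b)*trace(a) - trace(b^2 a b a^-1 b a) = x^2*y^3*z - x^3*y^2 - 2*x*y^2*z^2 + x^2*y*z + y*z^3 + x*y^2 - 2*y*z + x
next, trace(b a^-1 b^2 a b) = trace(b^2 a b^2)*trace(a) - trace(b^2 a b^2 a) = x*y^3*z - x^2*y^2 - y^2*z^2 + 2
trace(a^-1 b^2 a b a^-2 b) = trace(a^-1 b a^-1 b^2 a b)*trace(a) - trace(a^-1 b a^-1 b^2 a b a) = x^3*y^3*z - x^4*y^2 - 2*x^2*y^2*z^2 + x^3*y*z - x*y^3*z + x*y*z^3 + 2*x^2*y^2 + y^2*z^2 - 2*x*y*z + x^2 - 2
trace(b^2 a b a^-2 b) = trace(b^3 a b a^-1)*trace(a) - trace(b^3 a b) = x^2*y^3*z - x^3*y^2 - x*y^2*z^2 - x^2*y*z - y^3*z + x^3 + 2*x*y^2 + x*z^2 + 2*y*z - 3*x
trace(a^-2 b^2 a b a^-2 b) = trace(a^-1 b^2 a b a^-2 b)*trace(a) - trace(a^-1 b^2 a b a^-2 b a) = x^4*y^3*z - x^5*y^2 - 2*x^3*y^2*z^2 + x^4*y*z - 2*x^2*y^3*z + x^2*y*z^3 + 3*x^3*y^2 + 2*x*y^2*z^2 - x^2*y*z + y^3*z - 2*x*y^2 - x*z^2 - 2*y*z + x
trace(b a^-2 b^-1 a^-2 b^2 a) = trace(a^-2 b^2 a b a^-2)*trace(b) - trace(a^-2 b^2 a b a^-2 b) = x^3*y^2*z^2 - x^4*y*z - x^2*y^3*z - x^2*y*z^3 + x^3*y^2 + 2*x^2*y*z - x*y^2 + x*z^2 + y*z - x
trace(a^-2 b^2 a^-1 b a^-2 b^-1) = trace(b a^-2 b^-1 a^-2 b^2)*trace(a) - trace(b a^-2 b^-1 a^-2 b^2 a) = x^4*y^3*z - x^3*y^4 - 2*x^3*y^2*z^2 - x^4*y*z + x^2*y^3*z + x^2*y*z^3 + x^3*y^2 + x^3*z^2 + 2*x*y^2 - x*z^2 - y*z - x
trace(a^-1 b^2 a^-1 b a^-1) = trace(b a^-2 b^2)*trace(a) - trace(b a^-2 b^2 a) = x^3*y^3 - 2*x^2*y^2*z - x^3*y - x*y^3 + x*y*z^2 + x^2*z + y^2*z + x*y - z
trace(b a b^2 a^-1 b a) = trace(b a b a b^2)*trace(a) - trace(b a b a b^2 a) = x*y^2*z^2 - x^2*y*z - y*z^3 - x*y^2 + 2*y*z + x
and trace(b^2 a^-1 b a^-1 b a) = trace(b a b^2 a^-1 b)*trace(a) - trace(b a b^2 a^-1 b a) = x^2*y^3*z - x^3*y^2 - 2*x*y^2*z^2 + x^2*y*z + y*z^3 + x*y^2 - 2*y*z + x
trace(a^-1 b^2 a^-1 b a^-1 b) = trace(b^2 a^-1 b a^-1 b)*trace(a) - trace(b^2 a^-1 b a^-1 b a) = x^3*y^4 - 3*x^2*y^3*z - x^3*y^2 + 3*x*y^2*z^2 + 2*x^2*y*z - y*z^3 - 2*x*y^2 - x*z^2 + 2*y*z + x
trace(b^-1 a^-1 b^2 a^-1 b a^-1) = trace(a^-1 b^2 a^-1 b a^-1)*trace(b) - trace(a^-1 b^2 a^-1 b a^-1 b) = x^2*y^3*z - x*y^4 - 2*x*y^2*z^2 - x^2*y*z + y^3*z + y*z^3 + 3*x*y^2 + x*z^2 - 3*y*z - x
next, trace(a^-1 b^2 a^-1 b a^-2 b^-1) = trace(b^-1 a^-1 b^2 a^-1 b a^-1)*trace(a) - trace(b^-1 a^-1 b^2 a^-1 b) = x^3*y^3*z - x^2*y^4 - 2*x^2*y^2*z^2 - x^3*y*z + x*y^3*z + x*y*z^3 + 2*x^2*y^2 + x^2*z^2 - 2*x*y*z + y^2 - 2
trace(a^-1 b^2 a^-1 b a^-2 b^-1 a^-2) = trace(a^-2 b^2 a^-1 b a^-2 b^-1)*trace(a) - trace(a^-2 b^2 a^-1 b a^-2 b^-1 a) = x^5*y^3*z - x^4*y^4 - 2*x^4*y^2*z^2 - x^5*y*z + x^3*y*z^3 + x^4*y^2 + x^4*z^2 + x^2*y^4 + 2*x^2*y^2*z^2 + x^3*y*z - x*y^3*z - x*y*z^3 - 2*x^2*z^2 + x*y*z - x^2 - y^2 + 2
and trace(b^2 a^-1 b a^-2 b^-1 a^-4) = trace(a^-1 b^2 a^-1 b a^-2 b^-1 a^-2)*trace(a) - trace(a^-1 b^2 a^-1 b a^-2 b^-1 a^-1) = x^6*y^3*z - x^5*y^4 - 2*x^5*y^2*z^2 - x^6*y*z - x^4*y^3*z + x^4*y*z^3 + x^5*y^2 + x^5*z^2 + 2*x^3*y^4 + 4*x^3*y^2*z^2 + 2*x^4*y*z - 2*x^2*y^3*z - 2*x^2*y*z^3 - x^3*y^2 - 3*x^3*z^2 + x^2*y*z - x^3 - 3*x*y^2 + x*z^2 + y*z + 3*x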